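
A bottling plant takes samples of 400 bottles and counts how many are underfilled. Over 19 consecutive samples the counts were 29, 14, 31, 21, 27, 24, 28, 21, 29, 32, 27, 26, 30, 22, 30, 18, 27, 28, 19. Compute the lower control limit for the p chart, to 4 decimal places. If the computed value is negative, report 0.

p̄ = Σdᵢ / (k·n) = 483 / (19 × 400) = 0.06355
LCL = p̄ − 3·√(p̄(1−p̄)/n) = 0.06355 − 3 × 0.01220 = 0.02696

0.0270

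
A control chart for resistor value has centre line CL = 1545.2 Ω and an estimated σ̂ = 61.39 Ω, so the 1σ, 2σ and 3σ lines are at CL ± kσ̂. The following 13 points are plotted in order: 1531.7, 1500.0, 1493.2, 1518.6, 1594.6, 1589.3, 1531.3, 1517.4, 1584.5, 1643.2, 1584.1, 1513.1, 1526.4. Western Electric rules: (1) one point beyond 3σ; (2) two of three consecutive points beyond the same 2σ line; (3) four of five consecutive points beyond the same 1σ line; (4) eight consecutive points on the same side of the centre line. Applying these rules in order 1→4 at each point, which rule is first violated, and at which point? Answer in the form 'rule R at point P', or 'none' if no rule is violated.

Zone of each point (C = within 1σ̂, B = 1σ̂–2σ̂, A = 2σ̂–3σ̂, * = beyond 3σ̂; sign = side of CL): 1:-C, 2:-C, 3:-C, 4:-C, 5:+C, 6:+C, 7:-C, 8:-C, 9:+C, 10:+B, 11:+C, 12:-C, 13:-C
No rule fires across all 13 points.

none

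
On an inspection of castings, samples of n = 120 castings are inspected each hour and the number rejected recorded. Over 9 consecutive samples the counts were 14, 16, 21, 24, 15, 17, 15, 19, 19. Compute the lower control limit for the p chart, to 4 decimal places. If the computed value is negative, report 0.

p̄ = Σdᵢ / (k·n) = 160 / (9 × 120) = 0.14815
LCL = p̄ − 3·√(p̄(1−p̄)/n) = 0.14815 − 3 × 0.03243 = 0.05086

0.0509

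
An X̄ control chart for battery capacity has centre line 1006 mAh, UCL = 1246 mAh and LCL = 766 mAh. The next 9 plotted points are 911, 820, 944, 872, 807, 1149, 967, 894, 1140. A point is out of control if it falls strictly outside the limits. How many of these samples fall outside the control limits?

0

All 9 points lie within [766, 1246].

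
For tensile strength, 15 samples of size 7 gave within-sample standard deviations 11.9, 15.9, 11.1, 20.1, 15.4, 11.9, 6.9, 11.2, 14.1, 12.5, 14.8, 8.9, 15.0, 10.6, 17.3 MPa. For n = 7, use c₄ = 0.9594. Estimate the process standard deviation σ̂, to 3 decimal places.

s̄ = (11.9 + 15.9 + 11.1 + 20.1 + 15.4 + 11.9 + 6.9 + 11.2 + 14.1 + 12.5 + 14.8 + 8.9 + 15.0 + 10.6 + 17.3) / 15 = 13.1733
σ̂ = s̄ / c₄ = 13.1733 / 0.9594 = 13.7308

13.731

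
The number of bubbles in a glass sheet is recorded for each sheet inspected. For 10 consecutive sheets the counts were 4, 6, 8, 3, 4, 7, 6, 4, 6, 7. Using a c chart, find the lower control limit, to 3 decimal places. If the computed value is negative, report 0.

0.000

c̄ = (4 + 6 + 8 + 3 + 4 + 7 + 6 + 4 + 6 + 7) / 10 = 55 / 10 = 5.5000
LCL = c̄ − 3√c̄ = 5.5000 − 3 × 2.3452 = -1.5356 → 0 (cannot be negative)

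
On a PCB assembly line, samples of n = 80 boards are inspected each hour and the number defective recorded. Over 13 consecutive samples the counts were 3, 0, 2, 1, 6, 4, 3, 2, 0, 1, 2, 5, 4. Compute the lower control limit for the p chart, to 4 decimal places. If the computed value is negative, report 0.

p̄ = Σdᵢ / (k·n) = 33 / (13 × 80) = 0.03173
LCL = p̄ − 3·√(p̄(1−p̄)/n) = 0.03173 − 3 × 0.01960 = -0.02706 → 0 (negative, so LCL = 0)

0.0000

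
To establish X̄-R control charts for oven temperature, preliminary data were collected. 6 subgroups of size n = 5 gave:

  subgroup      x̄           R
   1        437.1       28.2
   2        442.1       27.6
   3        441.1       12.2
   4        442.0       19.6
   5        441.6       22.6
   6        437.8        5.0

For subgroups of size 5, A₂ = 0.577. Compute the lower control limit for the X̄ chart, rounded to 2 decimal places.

X̄̄ = (437.1 + 442.1 + 441.1 + 442.0 + 441.6 + 437.8) / 6 = 2641.7000 / 6 = 440.2833
R̄ = (28.2 + 27.6 + 12.2 + 19.6 + 22.6 + 5.0) / 6 = 115.2000 / 6 = 19.2000
LCL = X̄̄ − A₂·R̄ = 440.2833 − 0.577 × 19.2000 = 429.2049

429.20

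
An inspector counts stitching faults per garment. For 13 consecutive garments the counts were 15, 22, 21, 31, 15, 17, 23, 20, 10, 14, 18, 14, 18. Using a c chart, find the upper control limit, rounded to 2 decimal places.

31.14

c̄ = (15 + 22 + 21 + 31 + 15 + 17 + 23 + 20 + 10 + 14 + 18 + 14 + 18) / 13 = 238 / 13 = 18.3077
UCL = c̄ + 3√c̄ = 18.3077 + 3 × √18.3077 = 18.3077 + 3 × 4.2787 = 31.1439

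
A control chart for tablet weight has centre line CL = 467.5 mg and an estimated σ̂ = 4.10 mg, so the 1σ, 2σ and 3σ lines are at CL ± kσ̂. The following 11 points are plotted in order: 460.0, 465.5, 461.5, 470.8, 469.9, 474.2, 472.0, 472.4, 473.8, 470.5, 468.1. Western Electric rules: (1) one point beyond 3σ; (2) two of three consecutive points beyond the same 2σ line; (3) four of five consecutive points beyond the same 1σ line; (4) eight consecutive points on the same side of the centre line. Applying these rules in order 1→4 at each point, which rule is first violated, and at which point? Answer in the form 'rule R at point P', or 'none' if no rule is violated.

Zone of each point (C = within 1σ̂, B = 1σ̂–2σ̂, A = 2σ̂–3σ̂, * = beyond 3σ̂; sign = side of CL): 1:-B, 2:-C, 3:-B, 4:+C, 5:+C, 6:+B, 7:+B, 8:+B, 9:+B, 10:+C, 11:+C
Rule 3 (four of five consecutive points beyond the same 1σ limit) is satisfied at point 9.

rule 3 at point 9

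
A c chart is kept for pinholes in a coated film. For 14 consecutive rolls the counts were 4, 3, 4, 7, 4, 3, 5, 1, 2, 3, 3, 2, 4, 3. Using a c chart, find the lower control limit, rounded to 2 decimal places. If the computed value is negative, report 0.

0.00

c̄ = (4 + 3 + 4 + 7 + 4 + 3 + 5 + 1 + 2 + 3 + 3 + 2 + 4 + 3) / 14 = 48 / 14 = 3.4286
LCL = c̄ − 3√c̄ = 3.4286 − 3 × 1.8516 = -2.1263 → 0 (cannot be negative)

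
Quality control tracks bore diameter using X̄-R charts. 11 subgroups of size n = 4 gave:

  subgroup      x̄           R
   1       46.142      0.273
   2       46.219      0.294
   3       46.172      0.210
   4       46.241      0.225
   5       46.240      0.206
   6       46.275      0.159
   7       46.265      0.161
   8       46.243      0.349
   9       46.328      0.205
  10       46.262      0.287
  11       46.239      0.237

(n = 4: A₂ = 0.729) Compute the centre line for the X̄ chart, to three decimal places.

X̄̄ = (46.142 + 46.219 + 46.172 + 46.241 + 46.240 + 46.275 + 46.265 + 46.243 + 46.328 + 46.262 + 46.239) / 11 = 508.6260 / 11 = 46.2387
CL = X̄̄ = 46.2387

46.239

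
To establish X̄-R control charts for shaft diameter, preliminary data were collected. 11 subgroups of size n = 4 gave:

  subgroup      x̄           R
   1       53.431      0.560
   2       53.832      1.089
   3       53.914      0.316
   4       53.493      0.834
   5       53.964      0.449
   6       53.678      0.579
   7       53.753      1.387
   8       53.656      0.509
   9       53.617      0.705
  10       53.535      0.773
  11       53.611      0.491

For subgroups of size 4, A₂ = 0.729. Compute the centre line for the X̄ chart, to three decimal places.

53.680

X̄̄ = (53.431 + 53.832 + 53.914 + 53.493 + 53.964 + 53.678 + 53.753 + 53.656 + 53.617 + 53.535 + 53.611) / 11 = 590.4840 / 11 = 53.6804
CL = X̄̄ = 53.6804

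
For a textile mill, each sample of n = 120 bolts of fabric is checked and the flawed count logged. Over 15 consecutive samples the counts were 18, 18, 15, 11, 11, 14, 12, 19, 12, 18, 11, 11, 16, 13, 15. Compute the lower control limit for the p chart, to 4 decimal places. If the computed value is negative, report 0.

0.0303

p̄ = Σdᵢ / (k·n) = 214 / (15 × 120) = 0.11889
LCL = p̄ − 3·√(p̄(1−p̄)/n) = 0.11889 − 3 × 0.02955 = 0.03025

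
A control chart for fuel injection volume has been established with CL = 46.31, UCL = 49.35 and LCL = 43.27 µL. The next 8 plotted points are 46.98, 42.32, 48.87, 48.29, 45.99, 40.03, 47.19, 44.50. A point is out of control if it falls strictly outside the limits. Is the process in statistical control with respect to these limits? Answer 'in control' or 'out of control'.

out of control

Compare each point to [43.27, 49.35]: sample 2 = 42.32 < LCL; sample 6 = 40.03 < LCL.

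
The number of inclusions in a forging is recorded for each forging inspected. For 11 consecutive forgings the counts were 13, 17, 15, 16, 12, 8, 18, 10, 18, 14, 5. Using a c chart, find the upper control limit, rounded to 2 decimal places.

24.20

c̄ = (13 + 17 + 15 + 16 + 12 + 8 + 18 + 10 + 18 + 14 + 5) / 11 = 146 / 11 = 13.2727
UCL = c̄ + 3√c̄ = 13.2727 + 3 × √13.2727 = 13.2727 + 3 × 3.6432 = 24.2023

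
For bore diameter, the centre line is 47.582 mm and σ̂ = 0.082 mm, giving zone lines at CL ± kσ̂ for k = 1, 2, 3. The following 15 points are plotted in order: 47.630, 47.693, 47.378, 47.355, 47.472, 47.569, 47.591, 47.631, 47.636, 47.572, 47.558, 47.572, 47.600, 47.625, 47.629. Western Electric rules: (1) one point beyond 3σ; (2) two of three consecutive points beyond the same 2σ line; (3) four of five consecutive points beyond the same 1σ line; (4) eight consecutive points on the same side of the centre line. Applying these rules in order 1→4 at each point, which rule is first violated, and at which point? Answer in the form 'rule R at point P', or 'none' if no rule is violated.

Zone of each point (C = within 1σ̂, B = 1σ̂–2σ̂, A = 2σ̂–3σ̂, * = beyond 3σ̂; sign = side of CL): 1:+C, 2:+B, 3:-A, 4:-A, 5:-B, 6:-C, 7:+C, 8:+C, 9:+C, 10:-C, 11:-C, 12:-C, 13:+C, 14:+C, 15:+C
Rule 2 (two of three consecutive points beyond the same 2σ limit) is satisfied at point 4.

rule 2 at point 4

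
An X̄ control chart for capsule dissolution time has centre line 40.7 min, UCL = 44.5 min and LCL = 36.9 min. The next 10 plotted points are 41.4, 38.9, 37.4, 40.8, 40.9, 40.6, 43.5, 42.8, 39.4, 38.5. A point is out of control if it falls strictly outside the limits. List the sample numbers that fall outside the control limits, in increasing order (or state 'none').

none

All 10 points lie within [36.9, 44.5].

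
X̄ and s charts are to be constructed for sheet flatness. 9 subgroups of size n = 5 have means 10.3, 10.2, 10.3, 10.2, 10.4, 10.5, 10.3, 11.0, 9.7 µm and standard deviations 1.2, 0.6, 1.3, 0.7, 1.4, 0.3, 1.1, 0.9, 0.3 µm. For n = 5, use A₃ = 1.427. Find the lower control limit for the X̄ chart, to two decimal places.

9.09

X̄̄ = (10.3 + 10.2 + 10.3 + 10.2 + 10.4 + 10.5 + 10.3 + 11.0 + 9.7) / 9 = 10.3222
s̄ = (1.2 + 0.6 + 1.3 + 0.7 + 1.4 + 0.3 + 1.1 + 0.9 + 0.3) / 9 = 0.8667
LCL = X̄̄ − A₃·s̄ = 10.3222 − 1.427 × 0.8667 = 9.0855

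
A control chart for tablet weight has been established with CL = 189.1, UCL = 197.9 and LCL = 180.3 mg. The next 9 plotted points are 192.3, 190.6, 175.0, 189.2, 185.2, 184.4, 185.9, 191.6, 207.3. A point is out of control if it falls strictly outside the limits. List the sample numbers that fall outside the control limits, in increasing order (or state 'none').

3, 9

Compare each point to [180.3, 197.9]: sample 3 = 175.0 < LCL; sample 9 = 207.3 > UCL.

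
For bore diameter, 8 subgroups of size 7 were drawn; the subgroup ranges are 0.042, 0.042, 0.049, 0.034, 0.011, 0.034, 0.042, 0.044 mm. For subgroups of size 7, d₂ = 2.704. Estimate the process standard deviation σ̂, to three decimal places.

0.014

R̄ = (0.042 + 0.042 + 0.049 + 0.034 + 0.011 + 0.034 + 0.042 + 0.044) / 8 = 0.0372
σ̂ = R̄ / d₂ = 0.0372 / 2.704 = 0.0138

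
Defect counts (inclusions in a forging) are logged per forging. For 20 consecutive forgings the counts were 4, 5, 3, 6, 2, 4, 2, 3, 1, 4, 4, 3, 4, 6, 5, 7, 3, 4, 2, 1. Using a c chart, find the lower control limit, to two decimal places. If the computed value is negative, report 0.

0.00

c̄ = (4 + 5 + 3 + 6 + 2 + 4 + 2 + 3 + 1 + 4 + 4 + 3 + 4 + 6 + 5 + 7 + 3 + 4 + 2 + 1) / 20 = 73 / 20 = 3.6500
LCL = c̄ − 3√c̄ = 3.6500 − 3 × 1.9105 = -2.0815 → 0 (cannot be negative)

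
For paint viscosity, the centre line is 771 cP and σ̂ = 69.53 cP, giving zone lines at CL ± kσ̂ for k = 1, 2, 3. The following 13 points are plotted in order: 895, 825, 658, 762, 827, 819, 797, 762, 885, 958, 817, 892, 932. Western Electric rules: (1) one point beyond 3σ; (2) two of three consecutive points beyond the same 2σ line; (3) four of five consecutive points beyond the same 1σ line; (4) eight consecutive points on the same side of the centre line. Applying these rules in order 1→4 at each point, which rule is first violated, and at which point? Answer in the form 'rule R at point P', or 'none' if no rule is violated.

rule 3 at point 13

Zone of each point (C = within 1σ̂, B = 1σ̂–2σ̂, A = 2σ̂–3σ̂, * = beyond 3σ̂; sign = side of CL): 1:+B, 2:+C, 3:-B, 4:-C, 5:+C, 6:+C, 7:+C, 8:-C, 9:+B, 10:+A, 11:+C, 12:+B, 13:+A
Rule 3 (four of five consecutive points beyond the same 1σ limit) is satisfied at point 13.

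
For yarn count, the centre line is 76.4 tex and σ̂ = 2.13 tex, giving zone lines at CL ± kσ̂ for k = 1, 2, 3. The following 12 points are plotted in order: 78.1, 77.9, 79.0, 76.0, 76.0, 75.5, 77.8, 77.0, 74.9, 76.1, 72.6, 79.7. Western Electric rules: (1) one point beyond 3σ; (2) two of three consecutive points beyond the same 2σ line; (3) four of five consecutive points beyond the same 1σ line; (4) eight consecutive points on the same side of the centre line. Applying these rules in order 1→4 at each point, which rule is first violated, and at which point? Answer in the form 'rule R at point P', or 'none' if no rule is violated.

Zone of each point (C = within 1σ̂, B = 1σ̂–2σ̂, A = 2σ̂–3σ̂, * = beyond 3σ̂; sign = side of CL): 1:+C, 2:+C, 3:+B, 4:-C, 5:-C, 6:-C, 7:+C, 8:+C, 9:-C, 10:-C, 11:-B, 12:+B
No rule fires across all 12 points.

none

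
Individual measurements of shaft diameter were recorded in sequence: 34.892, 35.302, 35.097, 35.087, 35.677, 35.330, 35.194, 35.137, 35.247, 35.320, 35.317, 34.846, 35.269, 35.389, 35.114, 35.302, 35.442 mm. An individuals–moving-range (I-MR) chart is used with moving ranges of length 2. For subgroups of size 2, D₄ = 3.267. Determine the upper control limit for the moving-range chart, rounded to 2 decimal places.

Moving ranges: 0.410, 0.205, 0.010, 0.590, 0.347, 0.136, 0.057, 0.110, 0.073, 0.003, 0.471, 0.423, 0.120, 0.275, 0.188, 0.140; M̄R̄ = 3.5580 / 16 = 0.2224
UCL_MR = D₄·M̄R̄ = 3.267 × 0.2224 = 0.7265

0.73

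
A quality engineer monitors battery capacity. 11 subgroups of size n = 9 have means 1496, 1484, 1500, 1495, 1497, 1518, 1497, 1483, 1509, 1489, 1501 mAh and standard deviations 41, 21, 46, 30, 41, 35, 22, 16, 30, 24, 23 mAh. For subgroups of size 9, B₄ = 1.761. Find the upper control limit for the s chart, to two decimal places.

s̄ = (41 + 21 + 46 + 30 + 41 + 35 + 22 + 16 + 30 + 24 + 23) / 11 = 29.9091
UCL_s = B₄·s̄ = 1.761 × 29.9091 = 52.6699

52.67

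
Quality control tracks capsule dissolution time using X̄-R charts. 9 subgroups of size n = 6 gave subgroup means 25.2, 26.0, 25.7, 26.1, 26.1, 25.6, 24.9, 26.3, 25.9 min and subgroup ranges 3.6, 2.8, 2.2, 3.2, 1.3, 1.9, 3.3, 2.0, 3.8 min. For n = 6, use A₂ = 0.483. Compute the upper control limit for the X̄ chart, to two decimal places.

X̄̄ = (25.2 + 26.0 + 25.7 + 26.1 + 26.1 + 25.6 + 24.9 + 26.3 + 25.9) / 9 = 231.8000 / 9 = 25.7556
R̄ = (3.6 + 2.8 + 2.2 + 3.2 + 1.3 + 1.9 + 3.3 + 2.0 + 3.8) / 9 = 24.1000 / 9 = 2.6778
UCL = X̄̄ + A₂·R̄ = 25.7556 + 0.483 × 2.6778 = 27.0489

27.05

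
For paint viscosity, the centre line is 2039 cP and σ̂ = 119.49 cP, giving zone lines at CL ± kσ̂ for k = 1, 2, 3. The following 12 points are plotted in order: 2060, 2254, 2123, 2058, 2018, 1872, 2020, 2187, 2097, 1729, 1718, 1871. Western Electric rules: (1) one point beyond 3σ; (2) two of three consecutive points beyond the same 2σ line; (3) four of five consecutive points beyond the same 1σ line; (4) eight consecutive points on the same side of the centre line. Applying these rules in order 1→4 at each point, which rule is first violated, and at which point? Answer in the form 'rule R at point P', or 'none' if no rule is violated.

Zone of each point (C = within 1σ̂, B = 1σ̂–2σ̂, A = 2σ̂–3σ̂, * = beyond 3σ̂; sign = side of CL): 1:+C, 2:+B, 3:+C, 4:+C, 5:-C, 6:-B, 7:-C, 8:+B, 9:+C, 10:-A, 11:-A, 12:-B
Rule 2 (two of three consecutive points beyond the same 2σ limit) is satisfied at point 11.

rule 2 at point 11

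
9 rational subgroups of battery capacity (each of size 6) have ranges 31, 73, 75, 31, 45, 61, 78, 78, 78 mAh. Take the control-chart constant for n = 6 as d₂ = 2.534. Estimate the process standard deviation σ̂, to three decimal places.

24.116

R̄ = (31 + 73 + 75 + 31 + 45 + 61 + 78 + 78 + 78) / 9 = 61.1111
σ̂ = R̄ / d₂ = 61.1111 / 2.534 = 24.1165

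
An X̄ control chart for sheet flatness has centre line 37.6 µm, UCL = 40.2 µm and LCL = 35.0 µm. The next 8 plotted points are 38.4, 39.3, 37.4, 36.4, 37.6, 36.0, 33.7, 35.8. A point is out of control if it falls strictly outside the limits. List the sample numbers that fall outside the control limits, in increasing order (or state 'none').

7

Compare each point to [35.0, 40.2]: sample 7 = 33.7 < LCL.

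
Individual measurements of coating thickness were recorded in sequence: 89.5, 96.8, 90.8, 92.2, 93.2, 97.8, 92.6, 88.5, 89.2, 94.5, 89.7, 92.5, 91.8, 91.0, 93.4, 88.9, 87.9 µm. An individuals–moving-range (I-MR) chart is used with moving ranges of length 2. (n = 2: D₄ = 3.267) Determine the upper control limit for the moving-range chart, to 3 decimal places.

10.740

Moving ranges: 7.3, 6.0, 1.4, 1.0, 4.6, 5.2, 4.1, 0.7, 5.3, 4.8, 2.8, 0.7, 0.8, 2.4, 4.5, 1.0; M̄R̄ = 52.6000 / 16 = 3.2875
UCL_MR = D₄·M̄R̄ = 3.267 × 3.2875 = 10.7403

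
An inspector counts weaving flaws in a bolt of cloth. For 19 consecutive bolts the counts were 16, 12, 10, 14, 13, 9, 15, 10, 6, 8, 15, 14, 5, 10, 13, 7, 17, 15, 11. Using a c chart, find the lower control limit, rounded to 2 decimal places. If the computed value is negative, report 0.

c̄ = (16 + 12 + 10 + 14 + 13 + 9 + 15 + 10 + 6 + 8 + 15 + 14 + 5 + 10 + 13 + 7 + 17 + 15 + 11) / 19 = 220 / 19 = 11.5789
LCL = c̄ − 3√c̄ = 11.5789 − 3 × 3.4028 = 1.3706

1.37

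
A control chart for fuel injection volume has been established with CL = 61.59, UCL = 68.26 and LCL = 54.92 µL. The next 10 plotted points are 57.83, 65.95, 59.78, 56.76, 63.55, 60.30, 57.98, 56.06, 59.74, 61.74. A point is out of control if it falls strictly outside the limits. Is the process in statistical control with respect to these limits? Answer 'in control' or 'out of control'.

in control

All 10 points lie within [54.92, 68.26].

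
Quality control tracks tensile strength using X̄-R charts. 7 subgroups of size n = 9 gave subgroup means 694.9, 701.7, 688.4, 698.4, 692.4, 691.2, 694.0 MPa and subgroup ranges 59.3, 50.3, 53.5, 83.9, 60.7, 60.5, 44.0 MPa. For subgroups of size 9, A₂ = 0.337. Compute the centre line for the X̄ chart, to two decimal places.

X̄̄ = (694.9 + 701.7 + 688.4 + 698.4 + 692.4 + 691.2 + 694.0) / 7 = 4861.0000 / 7 = 694.4286
CL = X̄̄ = 694.4286

694.43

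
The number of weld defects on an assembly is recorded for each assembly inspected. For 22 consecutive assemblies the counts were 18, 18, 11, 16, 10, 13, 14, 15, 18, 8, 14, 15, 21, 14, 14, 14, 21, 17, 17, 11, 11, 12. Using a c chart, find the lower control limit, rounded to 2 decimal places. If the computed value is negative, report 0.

3.16

c̄ = (18 + 18 + 11 + 16 + 10 + 13 + 14 + 15 + 18 + 8 + 14 + 15 + 21 + 14 + 14 + 14 + 21 + 17 + 17 + 11 + 11 + 12) / 22 = 322 / 22 = 14.6364
LCL = c̄ − 3√c̄ = 14.6364 − 3 × 3.8258 = 3.1591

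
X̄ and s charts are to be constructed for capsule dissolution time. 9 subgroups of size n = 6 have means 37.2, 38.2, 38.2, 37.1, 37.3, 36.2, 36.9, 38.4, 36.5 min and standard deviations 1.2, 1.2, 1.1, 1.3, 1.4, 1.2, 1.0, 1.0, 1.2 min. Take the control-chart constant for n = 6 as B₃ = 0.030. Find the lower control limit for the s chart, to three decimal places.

0.035

s̄ = (1.2 + 1.2 + 1.1 + 1.3 + 1.4 + 1.2 + 1.0 + 1.0 + 1.2) / 9 = 1.1778
LCL_s = B₃·s̄ = 0.030 × 1.1778 = 0.0353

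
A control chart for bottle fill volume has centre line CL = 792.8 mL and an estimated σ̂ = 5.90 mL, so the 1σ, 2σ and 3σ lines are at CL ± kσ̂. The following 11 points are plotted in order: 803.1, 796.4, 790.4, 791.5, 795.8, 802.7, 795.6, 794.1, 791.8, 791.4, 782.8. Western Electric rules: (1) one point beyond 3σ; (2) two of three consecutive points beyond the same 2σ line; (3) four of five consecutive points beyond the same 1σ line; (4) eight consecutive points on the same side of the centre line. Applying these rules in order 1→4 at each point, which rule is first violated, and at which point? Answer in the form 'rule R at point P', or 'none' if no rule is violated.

Zone of each point (C = within 1σ̂, B = 1σ̂–2σ̂, A = 2σ̂–3σ̂, * = beyond 3σ̂; sign = side of CL): 1:+B, 2:+C, 3:-C, 4:-C, 5:+C, 6:+B, 7:+C, 8:+C, 9:-C, 10:-C, 11:-B
No rule fires across all 11 points.

none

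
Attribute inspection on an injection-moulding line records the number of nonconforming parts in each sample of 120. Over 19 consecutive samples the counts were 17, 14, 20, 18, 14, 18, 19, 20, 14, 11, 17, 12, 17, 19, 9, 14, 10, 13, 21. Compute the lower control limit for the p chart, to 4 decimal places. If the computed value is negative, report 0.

0.0381

p̄ = Σdᵢ / (k·n) = 297 / (19 × 120) = 0.13026
LCL = p̄ − 3·√(p̄(1−p̄)/n) = 0.13026 − 3 × 0.03073 = 0.03808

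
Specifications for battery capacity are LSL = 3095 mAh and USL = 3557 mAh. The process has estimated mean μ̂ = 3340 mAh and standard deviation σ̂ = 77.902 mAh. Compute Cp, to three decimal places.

0.988

Cp = (USL − LSL) / (6σ̂) = (3557 − 3095) / (6 × 77.902) = 462.0000 / 467.4120 = 0.9884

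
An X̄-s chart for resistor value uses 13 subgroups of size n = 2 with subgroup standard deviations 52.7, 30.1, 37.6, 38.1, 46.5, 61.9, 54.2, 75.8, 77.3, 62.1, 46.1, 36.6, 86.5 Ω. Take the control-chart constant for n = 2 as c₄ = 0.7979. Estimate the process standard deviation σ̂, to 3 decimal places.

s̄ = (52.7 + 30.1 + 37.6 + 38.1 + 46.5 + 61.9 + 54.2 + 75.8 + 77.3 + 62.1 + 46.1 + 36.6 + 86.5) / 13 = 54.2692
σ̂ = s̄ / c₄ = 54.2692 / 0.7979 = 68.0151

68.015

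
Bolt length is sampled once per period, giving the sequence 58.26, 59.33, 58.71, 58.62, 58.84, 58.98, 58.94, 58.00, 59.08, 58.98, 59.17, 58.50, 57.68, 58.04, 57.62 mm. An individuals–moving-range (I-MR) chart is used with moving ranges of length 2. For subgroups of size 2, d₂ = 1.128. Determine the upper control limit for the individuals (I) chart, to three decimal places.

59.868

X̄ = (58.26 + 59.33 + 58.71 + 58.62 + 58.84 + 58.98 + 58.94 + 58.00 + 59.08 + 58.98 + 59.17 + 58.50 + 57.68 + 58.04 + 57.62) / 15 = 58.5833
Moving ranges: 1.07, 0.62, 0.09, 0.22, 0.14, 0.04, 0.94, 1.08, 0.10, 0.19, 0.67, 0.82, 0.36, 0.42; M̄R̄ = 6.7600 / 14 = 0.4829
UCL = X̄ + 3·M̄R̄/d₂ = 58.5833 + 3 × 0.4829 / 1.128 = 59.8675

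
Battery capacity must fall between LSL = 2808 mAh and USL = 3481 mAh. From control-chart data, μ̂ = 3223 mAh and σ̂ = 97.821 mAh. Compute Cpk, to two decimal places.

0.88

Cpu = (USL − μ̂) / (3σ̂) = (3481 − 3223) / (3 × 97.821) = 0.8792; Cpl = (μ̂ − LSL) / (3σ̂) = (3223 − 2808) / (3 × 97.821) = 1.4141; Cpk = min(Cpu, Cpl) = 0.8792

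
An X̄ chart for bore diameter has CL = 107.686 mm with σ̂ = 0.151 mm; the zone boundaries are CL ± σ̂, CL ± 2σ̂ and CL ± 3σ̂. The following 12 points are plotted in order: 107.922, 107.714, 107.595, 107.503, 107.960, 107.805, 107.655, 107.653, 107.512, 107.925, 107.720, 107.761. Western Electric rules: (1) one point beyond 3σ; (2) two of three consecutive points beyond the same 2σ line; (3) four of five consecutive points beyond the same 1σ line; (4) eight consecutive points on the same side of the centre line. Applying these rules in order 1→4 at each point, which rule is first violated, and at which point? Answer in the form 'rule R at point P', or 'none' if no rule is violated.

Zone of each point (C = within 1σ̂, B = 1σ̂–2σ̂, A = 2σ̂–3σ̂, * = beyond 3σ̂; sign = side of CL): 1:+B, 2:+C, 3:-C, 4:-B, 5:+B, 6:+C, 7:-C, 8:-C, 9:-B, 10:+B, 11:+C, 12:+C
No rule fires across all 12 points.

none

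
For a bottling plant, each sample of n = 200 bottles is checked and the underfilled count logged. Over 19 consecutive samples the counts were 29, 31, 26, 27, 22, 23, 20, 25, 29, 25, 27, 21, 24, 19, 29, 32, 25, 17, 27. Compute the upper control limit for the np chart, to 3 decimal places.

39.227

p̄ = Σdᵢ / (k·n) = 478 / (19 × 200) = 0.12579
UCL = np̄ + 3·√(np̄(1−p̄)) = 25.1579 + 3 × √(25.1579×0.87421) = 25.1579 + 3 × 4.6897 = 39.2270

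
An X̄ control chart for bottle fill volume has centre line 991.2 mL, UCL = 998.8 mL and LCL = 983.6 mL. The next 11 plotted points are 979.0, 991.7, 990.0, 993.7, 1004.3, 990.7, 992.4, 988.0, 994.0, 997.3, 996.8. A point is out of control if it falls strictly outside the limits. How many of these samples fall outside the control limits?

Compare each point to [983.6, 998.8]: sample 1 = 979.0 < LCL; sample 5 = 1004.3 > UCL.

2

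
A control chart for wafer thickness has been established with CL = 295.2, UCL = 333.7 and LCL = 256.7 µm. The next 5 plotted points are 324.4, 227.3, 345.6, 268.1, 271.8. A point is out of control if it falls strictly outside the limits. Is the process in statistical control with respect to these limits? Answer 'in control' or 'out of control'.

Compare each point to [256.7, 333.7]: sample 2 = 227.3 < LCL; sample 3 = 345.6 > UCL.

out of control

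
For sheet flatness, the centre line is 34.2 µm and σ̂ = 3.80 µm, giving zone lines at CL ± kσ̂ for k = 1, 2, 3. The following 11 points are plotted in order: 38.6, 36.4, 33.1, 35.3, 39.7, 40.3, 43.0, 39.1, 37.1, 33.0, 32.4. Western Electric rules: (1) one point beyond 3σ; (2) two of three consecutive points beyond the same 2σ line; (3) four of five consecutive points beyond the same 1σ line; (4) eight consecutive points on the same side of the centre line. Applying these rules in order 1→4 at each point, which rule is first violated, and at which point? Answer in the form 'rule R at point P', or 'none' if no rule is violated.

Zone of each point (C = within 1σ̂, B = 1σ̂–2σ̂, A = 2σ̂–3σ̂, * = beyond 3σ̂; sign = side of CL): 1:+B, 2:+C, 3:-C, 4:+C, 5:+B, 6:+B, 7:+A, 8:+B, 9:+C, 10:-C, 11:-C
Rule 3 (four of five consecutive points beyond the same 1σ limit) is satisfied at point 8.

rule 3 at point 8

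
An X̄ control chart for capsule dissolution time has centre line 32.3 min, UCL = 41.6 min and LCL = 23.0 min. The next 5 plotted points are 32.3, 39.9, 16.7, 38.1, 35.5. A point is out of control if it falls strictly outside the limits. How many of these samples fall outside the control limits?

1

Compare each point to [23.0, 41.6]: sample 3 = 16.7 < LCL.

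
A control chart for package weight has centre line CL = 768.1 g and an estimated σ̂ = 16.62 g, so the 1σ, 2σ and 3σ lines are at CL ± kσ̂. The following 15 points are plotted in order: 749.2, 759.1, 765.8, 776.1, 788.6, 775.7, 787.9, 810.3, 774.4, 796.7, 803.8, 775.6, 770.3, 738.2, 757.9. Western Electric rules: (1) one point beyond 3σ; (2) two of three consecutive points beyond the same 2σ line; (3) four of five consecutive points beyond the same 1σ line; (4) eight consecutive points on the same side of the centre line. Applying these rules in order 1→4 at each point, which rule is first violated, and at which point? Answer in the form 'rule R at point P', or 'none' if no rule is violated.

Zone of each point (C = within 1σ̂, B = 1σ̂–2σ̂, A = 2σ̂–3σ̂, * = beyond 3σ̂; sign = side of CL): 1:-B, 2:-C, 3:-C, 4:+C, 5:+B, 6:+C, 7:+B, 8:+A, 9:+C, 10:+B, 11:+A, 12:+C, 13:+C, 14:-B, 15:-C
Rule 3 (four of five consecutive points beyond the same 1σ limit) is satisfied at point 11.

rule 3 at point 11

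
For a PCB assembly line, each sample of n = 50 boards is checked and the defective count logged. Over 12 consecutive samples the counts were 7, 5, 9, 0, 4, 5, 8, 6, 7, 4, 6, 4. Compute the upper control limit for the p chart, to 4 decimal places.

p̄ = Σdᵢ / (k·n) = 65 / (12 × 50) = 0.10833
UCL = p̄ + 3·√(p̄(1−p̄)/n) = 0.10833 + 3 × √(0.10833×0.89167/50) = 0.10833 + 3 × 0.04395 = 0.24020

0.2402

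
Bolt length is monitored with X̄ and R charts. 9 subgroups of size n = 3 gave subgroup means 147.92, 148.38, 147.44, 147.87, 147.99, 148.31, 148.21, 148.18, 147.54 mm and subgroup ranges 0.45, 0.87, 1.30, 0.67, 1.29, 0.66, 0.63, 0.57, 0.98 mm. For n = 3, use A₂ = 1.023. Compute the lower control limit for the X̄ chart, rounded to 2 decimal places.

X̄̄ = (147.92 + 148.38 + 147.44 + 147.87 + 147.99 + 148.31 + 148.21 + 148.18 + 147.54) / 9 = 1331.8400 / 9 = 147.9822
R̄ = (0.45 + 0.87 + 1.30 + 0.67 + 1.29 + 0.66 + 0.63 + 0.57 + 0.98) / 9 = 7.4200 / 9 = 0.8244
LCL = X̄̄ − A₂·R̄ = 147.9822 − 1.023 × 0.8244 = 147.1388

147.14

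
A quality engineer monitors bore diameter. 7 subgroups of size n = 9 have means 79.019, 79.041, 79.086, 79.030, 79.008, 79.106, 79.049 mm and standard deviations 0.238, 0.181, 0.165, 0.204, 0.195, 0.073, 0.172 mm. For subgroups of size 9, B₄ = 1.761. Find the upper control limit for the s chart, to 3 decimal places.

0.309

s̄ = (0.238 + 0.181 + 0.165 + 0.204 + 0.195 + 0.073 + 0.172) / 7 = 0.1754
UCL_s = B₄·s̄ = 1.761 × 0.1754 = 0.3089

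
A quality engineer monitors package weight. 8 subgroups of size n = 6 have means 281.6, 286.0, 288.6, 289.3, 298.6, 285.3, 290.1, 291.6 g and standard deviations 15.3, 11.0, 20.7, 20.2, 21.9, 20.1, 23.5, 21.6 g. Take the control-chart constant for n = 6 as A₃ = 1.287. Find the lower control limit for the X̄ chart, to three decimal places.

264.064

X̄̄ = (281.6 + 286.0 + 288.6 + 289.3 + 298.6 + 285.3 + 290.1 + 291.6) / 8 = 288.8875
s̄ = (15.3 + 11.0 + 20.7 + 20.2 + 21.9 + 20.1 + 23.5 + 21.6) / 8 = 19.2875
LCL = X̄̄ − A₃·s̄ = 288.8875 − 1.287 × 19.2875 = 264.0645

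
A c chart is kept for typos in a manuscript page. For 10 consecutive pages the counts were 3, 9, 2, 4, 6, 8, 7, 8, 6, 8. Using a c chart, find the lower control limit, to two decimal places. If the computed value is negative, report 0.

0.00

c̄ = (3 + 9 + 2 + 4 + 6 + 8 + 7 + 8 + 6 + 8) / 10 = 61 / 10 = 6.1000
LCL = c̄ − 3√c̄ = 6.1000 − 3 × 2.4698 = -1.3095 → 0 (cannot be negative)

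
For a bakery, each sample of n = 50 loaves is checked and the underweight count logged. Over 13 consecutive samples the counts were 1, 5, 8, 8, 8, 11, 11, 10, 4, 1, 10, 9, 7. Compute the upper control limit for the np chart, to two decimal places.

p̄ = Σdᵢ / (k·n) = 93 / (13 × 50) = 0.14308
UCL = np̄ + 3·√(np̄(1−p̄)) = 7.1538 + 3 × √(7.1538×0.85692) = 7.1538 + 3 × 2.4759 = 14.5817

14.58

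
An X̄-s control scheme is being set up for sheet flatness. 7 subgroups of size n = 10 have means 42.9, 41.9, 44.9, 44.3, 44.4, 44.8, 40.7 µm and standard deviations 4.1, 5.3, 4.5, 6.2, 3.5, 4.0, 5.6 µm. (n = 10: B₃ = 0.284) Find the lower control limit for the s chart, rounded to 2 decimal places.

1.35

s̄ = (4.1 + 5.3 + 4.5 + 6.2 + 3.5 + 4.0 + 5.6) / 7 = 4.7429
LCL_s = B₃·s̄ = 0.284 × 4.7429 = 1.3470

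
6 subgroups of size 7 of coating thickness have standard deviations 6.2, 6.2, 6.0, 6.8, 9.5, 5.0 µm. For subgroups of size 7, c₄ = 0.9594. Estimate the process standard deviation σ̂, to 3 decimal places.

s̄ = (6.2 + 6.2 + 6.0 + 6.8 + 9.5 + 5.0) / 6 = 6.6167
σ̂ = s̄ / c₄ = 6.6167 / 0.9594 = 6.8967

6.897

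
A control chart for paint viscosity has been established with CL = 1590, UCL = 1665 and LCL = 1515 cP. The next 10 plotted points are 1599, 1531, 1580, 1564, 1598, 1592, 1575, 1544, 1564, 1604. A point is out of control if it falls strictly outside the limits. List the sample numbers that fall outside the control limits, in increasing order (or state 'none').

All 10 points lie within [1515, 1665].

none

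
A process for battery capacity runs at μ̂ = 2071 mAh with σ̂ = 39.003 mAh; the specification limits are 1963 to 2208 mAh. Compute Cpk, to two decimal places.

Cpu = (USL − μ̂) / (3σ̂) = (2208 − 2071) / (3 × 39.003) = 1.1709; Cpl = (μ̂ − LSL) / (3σ̂) = (2071 − 1963) / (3 × 39.003) = 0.9230; Cpk = min(Cpu, Cpl) = 0.9230

0.92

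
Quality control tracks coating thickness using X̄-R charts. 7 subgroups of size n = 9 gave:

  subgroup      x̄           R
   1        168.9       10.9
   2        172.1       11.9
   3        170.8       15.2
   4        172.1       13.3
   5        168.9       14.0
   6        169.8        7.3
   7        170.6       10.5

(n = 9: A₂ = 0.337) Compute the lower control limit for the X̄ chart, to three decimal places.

166.456

X̄̄ = (168.9 + 172.1 + 170.8 + 172.1 + 168.9 + 169.8 + 170.6) / 7 = 1193.2000 / 7 = 170.4571
R̄ = (10.9 + 11.9 + 15.2 + 13.3 + 14.0 + 7.3 + 10.5) / 7 = 83.1000 / 7 = 11.8714
LCL = X̄̄ − A₂·R̄ = 170.4571 − 0.337 × 11.8714 = 166.4565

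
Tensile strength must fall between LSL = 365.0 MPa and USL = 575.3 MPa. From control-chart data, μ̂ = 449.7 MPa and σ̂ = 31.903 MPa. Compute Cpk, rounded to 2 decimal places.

0.88

Cpu = (USL − μ̂) / (3σ̂) = (575.3 − 449.7) / (3 × 31.903) = 1.3123; Cpl = (μ̂ − LSL) / (3σ̂) = (449.7 − 365.0) / (3 × 31.903) = 0.8850; Cpk = min(Cpu, Cpl) = 0.8850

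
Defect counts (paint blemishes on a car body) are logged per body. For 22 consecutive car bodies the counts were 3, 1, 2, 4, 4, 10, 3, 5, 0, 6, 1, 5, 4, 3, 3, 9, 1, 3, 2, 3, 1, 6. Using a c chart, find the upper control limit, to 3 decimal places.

9.276

c̄ = (3 + 1 + 2 + 4 + 4 + 10 + 3 + 5 + 0 + 6 + 1 + 5 + 4 + 3 + 3 + 9 + 1 + 3 + 2 + 3 + 1 + 6) / 22 = 79 / 22 = 3.5909
UCL = c̄ + 3√c̄ = 3.5909 + 3 × √3.5909 = 3.5909 + 3 × 1.8950 = 9.2758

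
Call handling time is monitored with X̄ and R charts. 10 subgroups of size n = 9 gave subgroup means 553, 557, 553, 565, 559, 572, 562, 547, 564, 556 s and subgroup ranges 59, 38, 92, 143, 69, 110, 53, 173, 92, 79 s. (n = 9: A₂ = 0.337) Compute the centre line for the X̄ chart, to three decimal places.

558.800

X̄̄ = (553 + 557 + 553 + 565 + 559 + 572 + 562 + 547 + 564 + 556) / 10 = 5588.0000 / 10 = 558.8000
CL = X̄̄ = 558.8000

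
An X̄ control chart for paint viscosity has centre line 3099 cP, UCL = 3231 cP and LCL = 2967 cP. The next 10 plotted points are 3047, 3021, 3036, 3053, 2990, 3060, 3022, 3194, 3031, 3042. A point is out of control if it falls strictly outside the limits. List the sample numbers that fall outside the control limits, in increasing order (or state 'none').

All 10 points lie within [2967, 3231].

none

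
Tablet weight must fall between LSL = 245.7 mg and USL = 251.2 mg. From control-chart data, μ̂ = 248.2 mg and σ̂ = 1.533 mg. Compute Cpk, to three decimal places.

0.544

Cpu = (USL − μ̂) / (3σ̂) = (251.2 − 248.2) / (3 × 1.533) = 0.6523; Cpl = (μ̂ − LSL) / (3σ̂) = (248.2 − 245.7) / (3 × 1.533) = 0.5436; Cpk = min(Cpu, Cpl) = 0.5436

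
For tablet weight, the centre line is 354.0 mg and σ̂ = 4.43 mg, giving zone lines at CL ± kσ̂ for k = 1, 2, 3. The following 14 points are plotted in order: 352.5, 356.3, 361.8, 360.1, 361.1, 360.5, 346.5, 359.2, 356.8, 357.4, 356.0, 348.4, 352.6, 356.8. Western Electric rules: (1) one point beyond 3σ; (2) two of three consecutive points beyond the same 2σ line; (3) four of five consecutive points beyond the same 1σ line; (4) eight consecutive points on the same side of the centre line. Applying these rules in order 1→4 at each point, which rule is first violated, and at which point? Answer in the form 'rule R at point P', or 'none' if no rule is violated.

Zone of each point (C = within 1σ̂, B = 1σ̂–2σ̂, A = 2σ̂–3σ̂, * = beyond 3σ̂; sign = side of CL): 1:-C, 2:+C, 3:+B, 4:+B, 5:+B, 6:+B, 7:-B, 8:+B, 9:+C, 10:+C, 11:+C, 12:-B, 13:-C, 14:+C
Rule 3 (four of five consecutive points beyond the same 1σ limit) is satisfied at point 6.

rule 3 at point 6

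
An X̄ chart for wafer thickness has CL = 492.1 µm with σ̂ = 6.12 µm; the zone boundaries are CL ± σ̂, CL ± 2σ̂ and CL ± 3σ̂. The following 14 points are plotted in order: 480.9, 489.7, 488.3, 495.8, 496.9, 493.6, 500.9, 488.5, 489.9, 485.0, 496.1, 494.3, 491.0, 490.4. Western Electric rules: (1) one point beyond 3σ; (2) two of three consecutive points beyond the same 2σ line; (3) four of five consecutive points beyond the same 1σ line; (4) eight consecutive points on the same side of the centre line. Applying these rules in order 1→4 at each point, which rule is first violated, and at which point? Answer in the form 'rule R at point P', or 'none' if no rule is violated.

Zone of each point (C = within 1σ̂, B = 1σ̂–2σ̂, A = 2σ̂–3σ̂, * = beyond 3σ̂; sign = side of CL): 1:-B, 2:-C, 3:-C, 4:+C, 5:+C, 6:+C, 7:+B, 8:-C, 9:-C, 10:-B, 11:+C, 12:+C, 13:-C, 14:-C
No rule fires across all 14 points.

none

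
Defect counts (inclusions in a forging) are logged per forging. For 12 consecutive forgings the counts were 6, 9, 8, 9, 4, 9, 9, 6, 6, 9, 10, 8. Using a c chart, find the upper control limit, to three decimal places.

c̄ = (6 + 9 + 8 + 9 + 4 + 9 + 9 + 6 + 6 + 9 + 10 + 8) / 12 = 93 / 12 = 7.7500
UCL = c̄ + 3√c̄ = 7.7500 + 3 × √7.7500 = 7.7500 + 3 × 2.7839 = 16.1016

16.102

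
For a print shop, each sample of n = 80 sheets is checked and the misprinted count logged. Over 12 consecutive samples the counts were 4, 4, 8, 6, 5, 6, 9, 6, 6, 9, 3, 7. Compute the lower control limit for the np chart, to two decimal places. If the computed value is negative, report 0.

0.00

p̄ = Σdᵢ / (k·n) = 73 / (12 × 80) = 0.07604
LCL = np̄ − 3·√(np̄(1−p̄)) = 6.0833 − 3 × 2.3708 = -1.0291 → 0 (negative, so LCL = 0)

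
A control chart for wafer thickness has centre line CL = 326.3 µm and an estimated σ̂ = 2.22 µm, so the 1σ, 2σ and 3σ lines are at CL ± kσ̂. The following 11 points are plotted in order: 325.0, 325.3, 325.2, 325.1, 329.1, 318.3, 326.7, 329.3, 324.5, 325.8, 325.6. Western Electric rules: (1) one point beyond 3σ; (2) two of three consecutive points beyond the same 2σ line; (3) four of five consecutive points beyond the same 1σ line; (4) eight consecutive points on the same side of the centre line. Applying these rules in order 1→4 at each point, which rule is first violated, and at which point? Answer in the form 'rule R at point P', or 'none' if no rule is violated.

rule 1 at point 6

Zone of each point (C = within 1σ̂, B = 1σ̂–2σ̂, A = 2σ̂–3σ̂, * = beyond 3σ̂; sign = side of CL): 1:-C, 2:-C, 3:-C, 4:-C, 5:+B, 6:-*, 7:+C, 8:+B, 9:-C, 10:-C, 11:-C
Rule 1 (one point beyond the 3σ limits) is satisfied at point 6.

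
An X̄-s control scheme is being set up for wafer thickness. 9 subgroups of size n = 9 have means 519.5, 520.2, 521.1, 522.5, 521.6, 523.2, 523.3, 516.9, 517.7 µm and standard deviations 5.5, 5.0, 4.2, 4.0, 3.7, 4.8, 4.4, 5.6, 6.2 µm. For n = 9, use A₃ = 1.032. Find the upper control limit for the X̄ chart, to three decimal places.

525.643

X̄̄ = (519.5 + 520.2 + 521.1 + 522.5 + 521.6 + 523.2 + 523.3 + 516.9 + 517.7) / 9 = 520.6667
s̄ = (5.5 + 5.0 + 4.2 + 4.0 + 3.7 + 4.8 + 4.4 + 5.6 + 6.2) / 9 = 4.8222
UCL = X̄̄ + A₃·s̄ = 520.6667 + 1.032 × 4.8222 = 525.6432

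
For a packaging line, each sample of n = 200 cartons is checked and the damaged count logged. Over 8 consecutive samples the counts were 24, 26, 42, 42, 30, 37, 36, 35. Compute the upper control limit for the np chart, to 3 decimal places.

p̄ = Σdᵢ / (k·n) = 272 / (8 × 200) = 0.17000
UCL = np̄ + 3·√(np̄(1−p̄)) = 34.0000 + 3 × √(34.0000×0.83000) = 34.0000 + 3 × 5.3122 = 49.9367

49.937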